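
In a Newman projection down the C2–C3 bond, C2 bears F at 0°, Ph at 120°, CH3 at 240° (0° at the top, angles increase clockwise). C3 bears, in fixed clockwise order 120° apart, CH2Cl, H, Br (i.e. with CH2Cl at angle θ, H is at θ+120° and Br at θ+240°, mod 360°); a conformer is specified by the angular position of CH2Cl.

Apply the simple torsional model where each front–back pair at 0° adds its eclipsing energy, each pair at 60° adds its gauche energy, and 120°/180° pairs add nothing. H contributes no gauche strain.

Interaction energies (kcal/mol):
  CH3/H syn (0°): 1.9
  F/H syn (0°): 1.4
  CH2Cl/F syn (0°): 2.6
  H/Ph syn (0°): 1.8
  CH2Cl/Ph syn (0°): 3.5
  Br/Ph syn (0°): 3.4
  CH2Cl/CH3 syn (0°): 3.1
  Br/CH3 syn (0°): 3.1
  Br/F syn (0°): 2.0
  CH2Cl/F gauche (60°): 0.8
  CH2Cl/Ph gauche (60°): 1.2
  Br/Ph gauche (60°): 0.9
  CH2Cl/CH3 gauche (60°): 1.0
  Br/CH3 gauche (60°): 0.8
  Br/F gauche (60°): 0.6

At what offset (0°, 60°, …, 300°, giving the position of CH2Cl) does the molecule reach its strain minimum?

60°

CH2Cl at 0° (eclipsed): F(0°)/CH2Cl(0°) eclipsed 2.6; Ph(120°)/H(120°) eclipsed 1.8; CH3(240°)/Br(240°) eclipsed 3.1 → 7.5 kcal/mol.
CH2Cl at 60° (staggered): F(0°)/CH2Cl(60°) gauche 0.8; F(0°)/Br(300°) gauche 0.6; Ph(120°)/CH2Cl(60°) gauche 1.2; CH3(240°)/Br(300°) gauche 0.8 → 3.4 kcal/mol.
CH2Cl at 120° (eclipsed): F(0°)/Br(0°) eclipsed 2.0; Ph(120°)/CH2Cl(120°) eclipsed 3.5; CH3(240°)/H(240°) eclipsed 1.9 → 7.4 kcal/mol.
CH2Cl at 180° (staggered): F(0°)/Br(60°) gauche 0.6; Ph(120°)/CH2Cl(180°) gauche 1.2; Ph(120°)/Br(60°) gauche 0.9; CH3(240°)/CH2Cl(180°) gauche 1.0 → 3.7 kcal/mol.
CH2Cl at 240° (eclipsed): F(0°)/H(0°) eclipsed 1.4; Ph(120°)/Br(120°) eclipsed 3.4; CH3(240°)/CH2Cl(240°) eclipsed 3.1 → 7.9 kcal/mol.
CH2Cl at 300° (staggered): F(0°)/CH2Cl(300°) gauche 0.8; Ph(120°)/Br(180°) gauche 0.9; CH3(240°)/CH2Cl(300°) gauche 1.0; CH3(240°)/Br(180°) gauche 0.8 → 3.5 kcal/mol.
The minimum (3.4 kcal/mol) occurs with CH2Cl at 60°.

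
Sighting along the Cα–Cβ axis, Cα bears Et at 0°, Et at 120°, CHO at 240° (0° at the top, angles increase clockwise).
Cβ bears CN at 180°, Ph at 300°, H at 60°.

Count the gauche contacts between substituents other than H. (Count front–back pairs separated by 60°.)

4

Non-H gauche pairs: Et(0°)/Ph(300°); Et(120°)/CN(180°); CHO(240°)/CN(180°); CHO(240°)/Ph(300°) — 4 interactions.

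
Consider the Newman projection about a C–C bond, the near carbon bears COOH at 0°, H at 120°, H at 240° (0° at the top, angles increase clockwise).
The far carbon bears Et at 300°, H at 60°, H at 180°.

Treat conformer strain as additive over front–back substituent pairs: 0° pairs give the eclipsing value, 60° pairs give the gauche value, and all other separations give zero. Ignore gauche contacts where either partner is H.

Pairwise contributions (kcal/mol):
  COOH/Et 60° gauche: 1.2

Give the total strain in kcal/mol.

This conformer (staggered): COOH–Et gauche; 1.2 = 1.2 kcal/mol.

1.2 kcal/mol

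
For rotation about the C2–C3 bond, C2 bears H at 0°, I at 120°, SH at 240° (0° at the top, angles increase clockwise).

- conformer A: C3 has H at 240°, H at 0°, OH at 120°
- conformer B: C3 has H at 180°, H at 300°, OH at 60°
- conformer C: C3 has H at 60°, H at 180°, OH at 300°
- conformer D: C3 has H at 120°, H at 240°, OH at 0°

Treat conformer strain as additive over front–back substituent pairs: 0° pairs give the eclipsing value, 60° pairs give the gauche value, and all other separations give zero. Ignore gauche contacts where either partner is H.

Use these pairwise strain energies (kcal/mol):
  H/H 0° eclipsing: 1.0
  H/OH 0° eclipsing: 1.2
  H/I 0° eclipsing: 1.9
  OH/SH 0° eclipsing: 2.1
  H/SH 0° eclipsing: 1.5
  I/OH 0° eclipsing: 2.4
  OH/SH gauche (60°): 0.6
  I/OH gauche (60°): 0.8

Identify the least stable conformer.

A (eclipsed): H(0°)/H(0°) eclipsed 1.0; I(120°)/OH(120°) eclipsed 2.4; SH(240°)/H(240°) eclipsed 1.5 → 4.9 kcal/mol.
B (staggered): I(120°)/OH(60°) gauche 0.8 → 0.8 kcal/mol.
C (staggered): SH(240°)/OH(300°) gauche 0.6 → 0.6 kcal/mol.
D (eclipsed): H(0°)/OH(0°) eclipsed 1.2; I(120°)/H(120°) eclipsed 1.9; SH(240°)/H(240°) eclipsed 1.5 → 4.6 kcal/mol.
A has the highest total (4.9 kcal/mol).

A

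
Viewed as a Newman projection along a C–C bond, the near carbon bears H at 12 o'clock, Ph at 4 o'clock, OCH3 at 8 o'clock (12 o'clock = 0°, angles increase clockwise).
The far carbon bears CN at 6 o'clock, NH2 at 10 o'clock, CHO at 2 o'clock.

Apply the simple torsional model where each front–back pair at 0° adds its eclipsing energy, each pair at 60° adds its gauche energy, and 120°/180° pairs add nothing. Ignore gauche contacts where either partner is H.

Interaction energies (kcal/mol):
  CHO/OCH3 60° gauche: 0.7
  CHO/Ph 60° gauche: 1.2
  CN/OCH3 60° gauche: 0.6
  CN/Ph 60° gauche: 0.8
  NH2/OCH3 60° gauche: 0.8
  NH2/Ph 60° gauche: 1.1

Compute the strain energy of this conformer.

This conformer (staggered): Ph–CN gauche, Ph–CHO gauche, OCH3–CN gauche, OCH3–NH2 gauche; 0.8 + 1.2 + 0.6 + 0.8 = 3.4 kcal/mol.

3.4 kcal/mol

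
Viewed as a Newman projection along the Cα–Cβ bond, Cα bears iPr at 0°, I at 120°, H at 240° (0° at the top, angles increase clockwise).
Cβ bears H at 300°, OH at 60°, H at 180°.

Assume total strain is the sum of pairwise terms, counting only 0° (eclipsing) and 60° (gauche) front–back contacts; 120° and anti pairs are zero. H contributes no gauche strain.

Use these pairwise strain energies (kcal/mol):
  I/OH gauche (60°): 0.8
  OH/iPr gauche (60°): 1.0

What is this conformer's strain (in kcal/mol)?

1.8 kcal/mol

This conformer is staggered. iPr at 0° is gauche with OH at 60° (1.0); I at 120° is gauche with OH at 60° (0.8). Total 1.8 kcal/mol.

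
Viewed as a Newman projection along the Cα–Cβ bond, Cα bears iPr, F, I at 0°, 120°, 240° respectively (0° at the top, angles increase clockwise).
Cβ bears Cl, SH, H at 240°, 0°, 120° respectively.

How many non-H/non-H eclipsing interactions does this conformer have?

2

Non-H eclipsing pairs: iPr(0°)/SH(0°); I(240°)/Cl(240°) — 2 interactions.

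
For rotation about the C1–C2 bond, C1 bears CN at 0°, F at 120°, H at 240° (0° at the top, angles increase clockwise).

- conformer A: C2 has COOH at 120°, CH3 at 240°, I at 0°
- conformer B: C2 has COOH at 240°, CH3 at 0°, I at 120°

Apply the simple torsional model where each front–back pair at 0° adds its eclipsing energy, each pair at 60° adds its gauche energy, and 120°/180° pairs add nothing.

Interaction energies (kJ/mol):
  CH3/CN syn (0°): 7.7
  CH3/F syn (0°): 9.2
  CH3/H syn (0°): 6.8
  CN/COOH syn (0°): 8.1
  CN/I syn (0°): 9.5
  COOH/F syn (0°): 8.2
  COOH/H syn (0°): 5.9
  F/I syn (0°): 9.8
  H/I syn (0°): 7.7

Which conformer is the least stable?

A

A is eclipsed. CN at 0° is eclipsed with I at 0° (9.5); F at 120° is eclipsed with COOH at 120° (8.2); H at 240° is eclipsed with CH3 at 240° (6.8). Total 24.5 kJ/mol.
B is eclipsed. CN at 0° is eclipsed with CH3 at 0° (7.7); F at 120° is eclipsed with I at 120° (9.8); H at 240° is eclipsed with COOH at 240° (5.9). Total 23.4 kJ/mol.
A has the highest total (24.5 kJ/mol).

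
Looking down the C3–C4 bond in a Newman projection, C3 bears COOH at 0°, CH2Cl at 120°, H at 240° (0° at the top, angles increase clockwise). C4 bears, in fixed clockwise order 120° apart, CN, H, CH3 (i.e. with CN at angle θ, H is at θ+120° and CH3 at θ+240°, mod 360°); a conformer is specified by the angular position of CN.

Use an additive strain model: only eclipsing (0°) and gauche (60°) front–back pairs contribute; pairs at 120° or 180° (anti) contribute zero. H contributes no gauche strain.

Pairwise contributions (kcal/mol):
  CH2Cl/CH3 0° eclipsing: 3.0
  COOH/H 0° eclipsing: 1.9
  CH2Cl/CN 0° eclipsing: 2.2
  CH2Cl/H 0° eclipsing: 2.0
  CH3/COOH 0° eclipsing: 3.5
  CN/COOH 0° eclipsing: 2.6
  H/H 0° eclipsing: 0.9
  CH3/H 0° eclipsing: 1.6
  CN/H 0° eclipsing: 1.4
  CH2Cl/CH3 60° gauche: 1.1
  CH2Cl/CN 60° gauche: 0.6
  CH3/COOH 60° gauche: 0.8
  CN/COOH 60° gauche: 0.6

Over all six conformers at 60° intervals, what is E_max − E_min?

4.9 kcal/mol

CN at 0° is eclipsed. COOH at 0° is eclipsed with CN at 0° (2.6); CH2Cl at 120° is eclipsed with H at 120° (2.0); H at 240° is eclipsed with CH3 at 240° (1.6). Total 6.2 kcal/mol.
CN at 60° is staggered. COOH at 0° is gauche with CN at 60° (0.6); COOH at 0° is gauche with CH3 at 300° (0.8); CH2Cl at 120° is gauche with CN at 60° (0.6). Total 2.0 kcal/mol.
CN at 120° is eclipsed. COOH at 0° is eclipsed with CH3 at 0° (3.5); CH2Cl at 120° is eclipsed with CN at 120° (2.2); H at 240° is eclipsed with H at 240° (0.9). Total 6.6 kcal/mol.
CN at 180° is staggered. COOH at 0° is gauche with CH3 at 60° (0.8); CH2Cl at 120° is gauche with CN at 180° (0.6); CH2Cl at 120° is gauche with CH3 at 60° (1.1). Total 2.5 kcal/mol.
CN at 240° is eclipsed. COOH at 0° is eclipsed with H at 0° (1.9); CH2Cl at 120° is eclipsed with CH3 at 120° (3.0); H at 240° is eclipsed with CN at 240° (1.4). Total 6.3 kcal/mol.
CN at 300° is staggered. COOH at 0° is gauche with CN at 300° (0.6); CH2Cl at 120° is gauche with CH3 at 180° (1.1). Total 1.7 kcal/mol.
Max at 120° (6.6 kcal/mol), min at 300° (1.7 kcal/mol); barrier = 4.9 kcal/mol.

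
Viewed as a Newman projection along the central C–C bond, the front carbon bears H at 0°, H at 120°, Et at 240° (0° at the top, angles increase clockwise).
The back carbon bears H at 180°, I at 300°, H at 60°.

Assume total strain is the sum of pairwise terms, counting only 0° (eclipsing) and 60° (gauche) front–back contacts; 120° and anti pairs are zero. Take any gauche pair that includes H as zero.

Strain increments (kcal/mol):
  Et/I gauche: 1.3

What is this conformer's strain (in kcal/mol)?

This conformer (staggered): Et–I gauche; 1.3 = 1.3 kcal/mol.

1.3 kcal/mol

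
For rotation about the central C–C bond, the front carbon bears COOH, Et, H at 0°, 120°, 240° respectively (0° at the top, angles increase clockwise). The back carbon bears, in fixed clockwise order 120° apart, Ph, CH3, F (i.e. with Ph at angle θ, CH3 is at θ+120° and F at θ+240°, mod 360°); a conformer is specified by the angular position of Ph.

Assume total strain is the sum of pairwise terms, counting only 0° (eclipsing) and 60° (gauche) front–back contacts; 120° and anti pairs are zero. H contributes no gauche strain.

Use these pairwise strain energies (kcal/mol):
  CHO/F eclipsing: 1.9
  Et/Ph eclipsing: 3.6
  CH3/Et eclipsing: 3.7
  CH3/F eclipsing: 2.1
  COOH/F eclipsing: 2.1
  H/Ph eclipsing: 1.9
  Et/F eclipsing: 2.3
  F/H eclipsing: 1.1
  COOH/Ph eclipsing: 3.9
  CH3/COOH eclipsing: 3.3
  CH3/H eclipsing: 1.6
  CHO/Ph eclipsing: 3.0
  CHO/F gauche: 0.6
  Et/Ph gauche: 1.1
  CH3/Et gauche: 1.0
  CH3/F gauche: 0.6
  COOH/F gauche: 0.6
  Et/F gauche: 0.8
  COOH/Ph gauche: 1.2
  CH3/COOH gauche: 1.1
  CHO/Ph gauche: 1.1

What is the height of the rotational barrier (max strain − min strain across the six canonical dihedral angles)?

5.1 kcal/mol

Ph at 0° (eclipsed): COOH(0°)/Ph(0°) eclipsed 3.9; Et(120°)/CH3(120°) eclipsed 3.7; H(240°)/F(240°) eclipsed 1.1 → 8.7 kcal/mol.
Ph at 60° (staggered): COOH(0°)/Ph(60°) gauche 1.2; COOH(0°)/F(300°) gauche 0.6; Et(120°)/Ph(60°) gauche 1.1; Et(120°)/CH3(180°) gauche 1.0 → 3.9 kcal/mol.
Ph at 120° (eclipsed): COOH(0°)/F(0°) eclipsed 2.1; Et(120°)/Ph(120°) eclipsed 3.6; H(240°)/CH3(240°) eclipsed 1.6 → 7.3 kcal/mol.
Ph at 180° (staggered): COOH(0°)/CH3(300°) gauche 1.1; COOH(0°)/F(60°) gauche 0.6; Et(120°)/Ph(180°) gauche 1.1; Et(120°)/F(60°) gauche 0.8 → 3.6 kcal/mol.
Ph at 240° (eclipsed): COOH(0°)/CH3(0°) eclipsed 3.3; Et(120°)/F(120°) eclipsed 2.3; H(240°)/Ph(240°) eclipsed 1.9 → 7.5 kcal/mol.
Ph at 300° (staggered): COOH(0°)/Ph(300°) gauche 1.2; COOH(0°)/CH3(60°) gauche 1.1; Et(120°)/CH3(60°) gauche 1.0; Et(120°)/F(180°) gauche 0.8 → 4.1 kcal/mol.
Max at 0° (8.7 kcal/mol), min at 180° (3.6 kcal/mol); barrier = 5.1 kcal/mol.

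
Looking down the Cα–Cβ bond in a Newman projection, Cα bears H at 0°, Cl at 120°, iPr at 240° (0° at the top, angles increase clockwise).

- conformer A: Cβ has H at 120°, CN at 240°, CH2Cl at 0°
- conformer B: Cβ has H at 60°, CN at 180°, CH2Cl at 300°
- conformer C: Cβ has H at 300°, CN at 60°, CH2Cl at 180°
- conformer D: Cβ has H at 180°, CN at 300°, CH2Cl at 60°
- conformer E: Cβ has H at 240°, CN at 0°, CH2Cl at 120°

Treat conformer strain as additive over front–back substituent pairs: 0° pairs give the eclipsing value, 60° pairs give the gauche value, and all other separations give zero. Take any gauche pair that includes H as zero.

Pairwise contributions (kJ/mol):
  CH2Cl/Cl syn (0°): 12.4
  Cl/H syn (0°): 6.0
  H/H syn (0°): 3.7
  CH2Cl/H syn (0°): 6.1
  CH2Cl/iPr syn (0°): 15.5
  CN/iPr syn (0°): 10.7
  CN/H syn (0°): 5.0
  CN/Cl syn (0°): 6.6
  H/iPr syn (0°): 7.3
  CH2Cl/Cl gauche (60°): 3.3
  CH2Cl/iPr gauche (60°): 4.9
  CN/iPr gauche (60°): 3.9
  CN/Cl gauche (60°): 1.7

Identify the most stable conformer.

D

A is eclipsed. H at 0° is eclipsed with CH2Cl at 0° (6.1); Cl at 120° is eclipsed with H at 120° (6.0); iPr at 240° is eclipsed with CN at 240° (10.7). Total 22.8 kJ/mol.
B is staggered. Cl at 120° is gauche with CN at 180° (1.7); iPr at 240° is gauche with CN at 180° (3.9); iPr at 240° is gauche with CH2Cl at 300° (4.9). Total 10.5 kJ/mol.
C is staggered. Cl at 120° is gauche with CN at 60° (1.7); Cl at 120° is gauche with CH2Cl at 180° (3.3); iPr at 240° is gauche with CH2Cl at 180° (4.9). Total 9.9 kJ/mol.
D is staggered. Cl at 120° is gauche with CH2Cl at 60° (3.3); iPr at 240° is gauche with CN at 300° (3.9). Total 7.2 kJ/mol.
E is eclipsed. H at 0° is eclipsed with CN at 0° (5.0); Cl at 120° is eclipsed with CH2Cl at 120° (12.4); iPr at 240° is eclipsed with H at 240° (7.3). Total 24.7 kJ/mol.
D has the lowest total (7.2 kJ/mol).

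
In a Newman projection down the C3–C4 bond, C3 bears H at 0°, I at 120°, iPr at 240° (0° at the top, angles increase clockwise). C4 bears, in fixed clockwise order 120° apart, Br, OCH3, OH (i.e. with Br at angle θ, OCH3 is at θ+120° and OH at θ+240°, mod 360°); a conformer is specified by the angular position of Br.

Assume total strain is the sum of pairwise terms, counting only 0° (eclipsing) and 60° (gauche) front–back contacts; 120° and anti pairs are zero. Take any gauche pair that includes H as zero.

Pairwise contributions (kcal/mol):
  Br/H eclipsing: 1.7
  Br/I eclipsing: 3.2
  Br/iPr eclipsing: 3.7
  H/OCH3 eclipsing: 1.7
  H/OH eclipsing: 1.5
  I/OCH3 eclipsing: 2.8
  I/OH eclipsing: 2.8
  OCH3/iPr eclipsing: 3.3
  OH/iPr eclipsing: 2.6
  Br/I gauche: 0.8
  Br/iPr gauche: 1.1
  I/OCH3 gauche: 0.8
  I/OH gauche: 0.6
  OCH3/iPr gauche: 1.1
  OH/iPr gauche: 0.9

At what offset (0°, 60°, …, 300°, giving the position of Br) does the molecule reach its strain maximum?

Br at 0° (eclipsed): H–Br eclipsed, I–OCH3 eclipsed, iPr–OH eclipsed; 1.7 + 2.8 + 2.6 = 7.1 kcal/mol.
Br at 60° (staggered): I–Br gauche, I–OCH3 gauche, iPr–OCH3 gauche, iPr–OH gauche; 0.8 + 0.8 + 1.1 + 0.9 = 3.6 kcal/mol.
Br at 120° (eclipsed): H–OH eclipsed, I–Br eclipsed, iPr–OCH3 eclipsed; 1.5 + 3.2 + 3.3 = 8.0 kcal/mol.
Br at 180° (staggered): I–Br gauche, I–OH gauche, iPr–Br gauche, iPr–OCH3 gauche; 0.8 + 0.6 + 1.1 + 1.1 = 3.6 kcal/mol.
Br at 240° (eclipsed): H–OCH3 eclipsed, I–OH eclipsed, iPr–Br eclipsed; 1.7 + 2.8 + 3.7 = 8.2 kcal/mol.
Br at 300° (staggered): I–OCH3 gauche, I–OH gauche, iPr–Br gauche, iPr–OH gauche; 0.8 + 0.6 + 1.1 + 0.9 = 3.4 kcal/mol.
The maximum (8.2 kcal/mol) occurs with Br at 240°.

240°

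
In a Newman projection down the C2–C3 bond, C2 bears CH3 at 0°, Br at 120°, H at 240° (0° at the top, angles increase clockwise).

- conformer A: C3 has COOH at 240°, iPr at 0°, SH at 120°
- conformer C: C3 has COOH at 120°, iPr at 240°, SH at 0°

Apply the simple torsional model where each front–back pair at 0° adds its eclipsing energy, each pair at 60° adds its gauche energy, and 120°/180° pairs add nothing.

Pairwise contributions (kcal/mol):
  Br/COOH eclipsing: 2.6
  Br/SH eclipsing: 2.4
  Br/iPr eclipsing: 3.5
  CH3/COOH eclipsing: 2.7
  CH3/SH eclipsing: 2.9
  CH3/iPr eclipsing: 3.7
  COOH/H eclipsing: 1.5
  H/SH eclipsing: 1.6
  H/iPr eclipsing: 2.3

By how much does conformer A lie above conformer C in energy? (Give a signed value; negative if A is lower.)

A is eclipsed. CH3 at 0° is eclipsed with iPr at 0° (3.7); Br at 120° is eclipsed with SH at 120° (2.4); H at 240° is eclipsed with COOH at 240° (1.5). Total 7.6 kcal/mol.
C is eclipsed. CH3 at 0° is eclipsed with SH at 0° (2.9); Br at 120° is eclipsed with COOH at 120° (2.6); H at 240° is eclipsed with iPr at 240° (2.3). Total 7.8 kcal/mol.
E(A) − E(C) = 7.6 − 7.8 = -0.2 kcal/mol.

-0.2 kcal/mol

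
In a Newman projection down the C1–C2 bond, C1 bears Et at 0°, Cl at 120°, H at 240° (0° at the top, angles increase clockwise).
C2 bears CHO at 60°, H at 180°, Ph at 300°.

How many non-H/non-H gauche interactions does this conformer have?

3

Non-H gauche pairs: Et(0°)/CHO(60°); Et(0°)/Ph(300°); Cl(120°)/CHO(60°) — 3 interactions.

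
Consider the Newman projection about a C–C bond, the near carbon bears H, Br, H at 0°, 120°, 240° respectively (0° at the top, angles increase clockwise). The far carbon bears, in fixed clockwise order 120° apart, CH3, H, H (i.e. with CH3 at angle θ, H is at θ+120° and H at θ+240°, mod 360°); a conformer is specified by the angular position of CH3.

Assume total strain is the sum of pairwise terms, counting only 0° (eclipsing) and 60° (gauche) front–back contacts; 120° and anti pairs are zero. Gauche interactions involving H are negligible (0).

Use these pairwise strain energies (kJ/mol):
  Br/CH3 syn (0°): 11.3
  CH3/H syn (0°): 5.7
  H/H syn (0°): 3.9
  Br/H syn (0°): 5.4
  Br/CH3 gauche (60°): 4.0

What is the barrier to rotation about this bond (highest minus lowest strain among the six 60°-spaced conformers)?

CH3 at 0° is eclipsed. H at 0° is eclipsed with CH3 at 0° (5.7); Br at 120° is eclipsed with H at 120° (5.4); H at 240° is eclipsed with H at 240° (3.9). Total 15.0 kJ/mol.
CH3 at 60° is staggered. Br at 120° is gauche with CH3 at 60° (4.0). Total 4.0 kJ/mol.
CH3 at 120° is eclipsed. H at 0° is eclipsed with H at 0° (3.9); Br at 120° is eclipsed with CH3 at 120° (11.3); H at 240° is eclipsed with H at 240° (3.9). Total 19.1 kJ/mol.
CH3 at 180° is staggered. Br at 120° is gauche with CH3 at 180° (4.0). Total 4.0 kJ/mol.
CH3 at 240° is eclipsed. H at 0° is eclipsed with H at 0° (3.9); Br at 120° is eclipsed with H at 120° (5.4); H at 240° is eclipsed with CH3 at 240° (5.7). Total 15.0 kJ/mol.
CH3 at 300° (staggered): no non-H gauche contacts → 0.0 kJ/mol.
Max at 120° (19.1 kJ/mol), min at 300° (0.0 kJ/mol); barrier = 19.1 kJ/mol.

19.1 kJ/mol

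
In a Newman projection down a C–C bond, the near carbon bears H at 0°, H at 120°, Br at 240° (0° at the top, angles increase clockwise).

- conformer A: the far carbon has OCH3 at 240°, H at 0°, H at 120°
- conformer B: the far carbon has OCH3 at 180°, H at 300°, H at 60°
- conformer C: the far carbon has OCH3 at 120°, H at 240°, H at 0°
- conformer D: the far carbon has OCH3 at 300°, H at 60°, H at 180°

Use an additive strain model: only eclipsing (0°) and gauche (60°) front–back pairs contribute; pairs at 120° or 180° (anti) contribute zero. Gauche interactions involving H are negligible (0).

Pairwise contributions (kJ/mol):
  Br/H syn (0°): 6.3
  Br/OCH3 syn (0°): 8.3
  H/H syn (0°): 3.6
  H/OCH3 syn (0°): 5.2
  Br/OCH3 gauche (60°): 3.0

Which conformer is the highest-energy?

A (eclipsed): H(0°)/H(0°) eclipsed 3.6; H(120°)/H(120°) eclipsed 3.6; Br(240°)/OCH3(240°) eclipsed 8.3 → 15.5 kJ/mol.
B (staggered): Br(240°)/OCH3(180°) gauche 3.0 → 3.0 kJ/mol.
C (eclipsed): H(0°)/H(0°) eclipsed 3.6; H(120°)/OCH3(120°) eclipsed 5.2; Br(240°)/H(240°) eclipsed 6.3 → 15.1 kJ/mol.
D (staggered): Br(240°)/OCH3(300°) gauche 3.0 → 3.0 kJ/mol.
A has the highest total (15.5 kJ/mol).

A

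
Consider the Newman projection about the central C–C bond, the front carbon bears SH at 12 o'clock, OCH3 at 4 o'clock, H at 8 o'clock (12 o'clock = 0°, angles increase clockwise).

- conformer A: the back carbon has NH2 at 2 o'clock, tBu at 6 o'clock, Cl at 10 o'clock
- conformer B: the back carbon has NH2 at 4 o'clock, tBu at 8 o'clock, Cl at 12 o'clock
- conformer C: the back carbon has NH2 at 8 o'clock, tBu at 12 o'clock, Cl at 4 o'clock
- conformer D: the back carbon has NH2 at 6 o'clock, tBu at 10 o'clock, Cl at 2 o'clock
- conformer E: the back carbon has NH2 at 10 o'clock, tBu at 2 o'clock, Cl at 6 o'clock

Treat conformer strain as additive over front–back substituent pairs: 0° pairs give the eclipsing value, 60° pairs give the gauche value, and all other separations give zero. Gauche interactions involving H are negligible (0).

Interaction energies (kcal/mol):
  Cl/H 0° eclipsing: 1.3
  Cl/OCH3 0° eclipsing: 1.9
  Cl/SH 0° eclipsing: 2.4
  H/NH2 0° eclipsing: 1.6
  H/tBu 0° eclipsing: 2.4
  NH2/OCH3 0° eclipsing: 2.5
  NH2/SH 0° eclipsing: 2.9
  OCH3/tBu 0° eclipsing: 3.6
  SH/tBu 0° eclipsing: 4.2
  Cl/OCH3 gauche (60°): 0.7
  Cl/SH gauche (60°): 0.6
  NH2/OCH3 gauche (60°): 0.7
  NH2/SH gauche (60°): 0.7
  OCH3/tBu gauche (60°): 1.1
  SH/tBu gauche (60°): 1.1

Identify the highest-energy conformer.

C

A is staggered. SH at 0° is gauche with NH2 at 60° (0.7); SH at 0° is gauche with Cl at 300° (0.6); OCH3 at 120° is gauche with NH2 at 60° (0.7); OCH3 at 120° is gauche with tBu at 180° (1.1). Total 3.1 kcal/mol.
B is eclipsed. SH at 0° is eclipsed with Cl at 0° (2.4); OCH3 at 120° is eclipsed with NH2 at 120° (2.5); H at 240° is eclipsed with tBu at 240° (2.4). Total 7.3 kcal/mol.
C is eclipsed. SH at 0° is eclipsed with tBu at 0° (4.2); OCH3 at 120° is eclipsed with Cl at 120° (1.9); H at 240° is eclipsed with NH2 at 240° (1.6). Total 7.7 kcal/mol.
D is staggered. SH at 0° is gauche with tBu at 300° (1.1); SH at 0° is gauche with Cl at 60° (0.6); OCH3 at 120° is gauche with NH2 at 180° (0.7); OCH3 at 120° is gauche with Cl at 60° (0.7). Total 3.1 kcal/mol.
E is staggered. SH at 0° is gauche with NH2 at 300° (0.7); SH at 0° is gauche with tBu at 60° (1.1); OCH3 at 120° is gauche with tBu at 60° (1.1); OCH3 at 120° is gauche with Cl at 180° (0.7). Total 3.6 kcal/mol.
C has the highest total (7.7 kcal/mol).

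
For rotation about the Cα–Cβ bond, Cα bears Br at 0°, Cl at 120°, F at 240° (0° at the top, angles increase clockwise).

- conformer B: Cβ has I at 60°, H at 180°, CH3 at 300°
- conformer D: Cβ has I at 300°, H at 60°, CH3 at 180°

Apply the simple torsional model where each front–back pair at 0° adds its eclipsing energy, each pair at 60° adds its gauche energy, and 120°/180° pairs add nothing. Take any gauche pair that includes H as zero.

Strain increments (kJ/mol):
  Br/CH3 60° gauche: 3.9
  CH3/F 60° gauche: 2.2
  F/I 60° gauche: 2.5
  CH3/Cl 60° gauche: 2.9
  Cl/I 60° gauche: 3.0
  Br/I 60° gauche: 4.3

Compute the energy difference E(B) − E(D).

+1.5 kJ/mol

B (staggered): Br–I gauche, Br–CH3 gauche, Cl–I gauche, F–CH3 gauche; 4.3 + 3.9 + 3.0 + 2.2 = 13.4 kJ/mol.
D (staggered): Br–I gauche, Cl–CH3 gauche, F–I gauche, F–CH3 gauche; 4.3 + 2.9 + 2.5 + 2.2 = 11.9 kJ/mol.
E(B) − E(D) = 13.4 − 11.9 = +1.5 kJ/mol.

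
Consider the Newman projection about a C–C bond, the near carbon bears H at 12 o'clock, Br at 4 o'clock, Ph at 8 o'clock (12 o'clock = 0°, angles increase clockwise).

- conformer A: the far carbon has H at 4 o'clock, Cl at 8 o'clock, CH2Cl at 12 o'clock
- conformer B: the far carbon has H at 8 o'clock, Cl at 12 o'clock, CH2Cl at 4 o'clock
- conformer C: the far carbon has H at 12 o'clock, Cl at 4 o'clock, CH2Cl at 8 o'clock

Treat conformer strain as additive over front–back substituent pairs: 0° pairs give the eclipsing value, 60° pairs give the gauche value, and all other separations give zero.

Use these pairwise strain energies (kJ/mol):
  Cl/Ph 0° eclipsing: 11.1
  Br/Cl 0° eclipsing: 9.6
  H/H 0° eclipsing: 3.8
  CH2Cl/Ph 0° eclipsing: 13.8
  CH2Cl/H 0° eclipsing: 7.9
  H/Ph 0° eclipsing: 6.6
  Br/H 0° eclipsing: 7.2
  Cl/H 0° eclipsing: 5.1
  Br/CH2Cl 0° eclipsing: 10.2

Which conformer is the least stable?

A (eclipsed): H(0°)/CH2Cl(0°) eclipsed 7.9; Br(120°)/H(120°) eclipsed 7.2; Ph(240°)/Cl(240°) eclipsed 11.1 → 26.2 kJ/mol.
B (eclipsed): H(0°)/Cl(0°) eclipsed 5.1; Br(120°)/CH2Cl(120°) eclipsed 10.2; Ph(240°)/H(240°) eclipsed 6.6 → 21.9 kJ/mol.
C (eclipsed): H(0°)/H(0°) eclipsed 3.8; Br(120°)/Cl(120°) eclipsed 9.6; Ph(240°)/CH2Cl(240°) eclipsed 13.8 → 27.2 kJ/mol.
C has the highest total (27.2 kJ/mol).

C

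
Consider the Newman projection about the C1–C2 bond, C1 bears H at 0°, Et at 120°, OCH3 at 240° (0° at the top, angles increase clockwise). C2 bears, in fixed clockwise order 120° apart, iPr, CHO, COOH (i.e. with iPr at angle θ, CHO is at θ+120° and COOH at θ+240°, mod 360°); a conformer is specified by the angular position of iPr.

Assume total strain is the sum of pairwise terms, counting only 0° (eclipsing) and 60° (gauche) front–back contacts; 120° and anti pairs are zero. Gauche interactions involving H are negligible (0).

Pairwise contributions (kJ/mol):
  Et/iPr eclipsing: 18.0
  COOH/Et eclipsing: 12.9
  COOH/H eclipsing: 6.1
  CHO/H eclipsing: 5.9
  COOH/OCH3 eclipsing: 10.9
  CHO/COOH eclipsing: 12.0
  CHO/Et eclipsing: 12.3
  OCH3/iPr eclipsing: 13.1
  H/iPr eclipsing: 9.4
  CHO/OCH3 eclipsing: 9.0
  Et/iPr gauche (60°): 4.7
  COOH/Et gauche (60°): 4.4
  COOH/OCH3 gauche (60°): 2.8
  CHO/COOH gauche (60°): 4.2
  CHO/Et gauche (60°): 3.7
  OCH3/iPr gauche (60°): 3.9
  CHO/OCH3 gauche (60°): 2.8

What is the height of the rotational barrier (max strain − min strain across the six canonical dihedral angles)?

iPr at 0° (eclipsed): H(0°)/iPr(0°) eclipsed 9.4; Et(120°)/CHO(120°) eclipsed 12.3; OCH3(240°)/COOH(240°) eclipsed 10.9 → 32.6 kJ/mol.
iPr at 60° (staggered): Et(120°)/iPr(60°) gauche 4.7; Et(120°)/CHO(180°) gauche 3.7; OCH3(240°)/CHO(180°) gauche 2.8; OCH3(240°)/COOH(300°) gauche 2.8 → 14.0 kJ/mol.
iPr at 120° (eclipsed): H(0°)/COOH(0°) eclipsed 6.1; Et(120°)/iPr(120°) eclipsed 18.0; OCH3(240°)/CHO(240°) eclipsed 9.0 → 33.1 kJ/mol.
iPr at 180° (staggered): Et(120°)/iPr(180°) gauche 4.7; Et(120°)/COOH(60°) gauche 4.4; OCH3(240°)/iPr(180°) gauche 3.9; OCH3(240°)/CHO(300°) gauche 2.8 → 15.8 kJ/mol.
iPr at 240° (eclipsed): H(0°)/CHO(0°) eclipsed 5.9; Et(120°)/COOH(120°) eclipsed 12.9; OCH3(240°)/iPr(240°) eclipsed 13.1 → 31.9 kJ/mol.
iPr at 300° (staggered): Et(120°)/CHO(60°) gauche 3.7; Et(120°)/COOH(180°) gauche 4.4; OCH3(240°)/iPr(300°) gauche 3.9; OCH3(240°)/COOH(180°) gauche 2.8 → 14.8 kJ/mol.
Max at 120° (33.1 kJ/mol), min at 60° (14.0 kJ/mol); barrier = 19.1 kJ/mol.

19.1 kJ/mol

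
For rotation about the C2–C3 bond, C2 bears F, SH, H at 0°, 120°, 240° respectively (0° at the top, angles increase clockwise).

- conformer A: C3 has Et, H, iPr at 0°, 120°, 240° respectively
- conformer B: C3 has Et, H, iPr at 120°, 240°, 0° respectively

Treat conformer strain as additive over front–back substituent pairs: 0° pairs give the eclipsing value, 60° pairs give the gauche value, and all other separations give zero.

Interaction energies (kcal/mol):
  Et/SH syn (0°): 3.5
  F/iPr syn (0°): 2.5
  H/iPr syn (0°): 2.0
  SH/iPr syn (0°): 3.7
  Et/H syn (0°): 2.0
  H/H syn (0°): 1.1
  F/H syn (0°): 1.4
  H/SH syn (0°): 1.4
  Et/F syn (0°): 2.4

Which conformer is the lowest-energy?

A (eclipsed): F(0°)/Et(0°) eclipsed 2.4; SH(120°)/H(120°) eclipsed 1.4; H(240°)/iPr(240°) eclipsed 2.0 → 5.8 kcal/mol.
B (eclipsed): F(0°)/iPr(0°) eclipsed 2.5; SH(120°)/Et(120°) eclipsed 3.5; H(240°)/H(240°) eclipsed 1.1 → 7.1 kcal/mol.
A has the lowest total (5.8 kcal/mol).

A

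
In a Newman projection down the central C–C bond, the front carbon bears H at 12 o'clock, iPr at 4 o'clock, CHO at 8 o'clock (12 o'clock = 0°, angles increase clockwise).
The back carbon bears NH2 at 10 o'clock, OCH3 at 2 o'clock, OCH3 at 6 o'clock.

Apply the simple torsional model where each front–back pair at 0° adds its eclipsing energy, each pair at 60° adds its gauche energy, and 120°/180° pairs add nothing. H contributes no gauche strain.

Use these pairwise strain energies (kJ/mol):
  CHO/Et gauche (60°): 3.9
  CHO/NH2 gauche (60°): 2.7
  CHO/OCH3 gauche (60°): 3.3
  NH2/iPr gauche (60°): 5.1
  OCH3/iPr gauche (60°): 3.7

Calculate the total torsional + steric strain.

This conformer (staggered): iPr–OCH3 gauche, iPr–OCH3 gauche, CHO–NH2 gauche, CHO–OCH3 gauche; 3.7 + 3.7 + 2.7 + 3.3 = 13.4 kJ/mol.

13.4 kJ/mol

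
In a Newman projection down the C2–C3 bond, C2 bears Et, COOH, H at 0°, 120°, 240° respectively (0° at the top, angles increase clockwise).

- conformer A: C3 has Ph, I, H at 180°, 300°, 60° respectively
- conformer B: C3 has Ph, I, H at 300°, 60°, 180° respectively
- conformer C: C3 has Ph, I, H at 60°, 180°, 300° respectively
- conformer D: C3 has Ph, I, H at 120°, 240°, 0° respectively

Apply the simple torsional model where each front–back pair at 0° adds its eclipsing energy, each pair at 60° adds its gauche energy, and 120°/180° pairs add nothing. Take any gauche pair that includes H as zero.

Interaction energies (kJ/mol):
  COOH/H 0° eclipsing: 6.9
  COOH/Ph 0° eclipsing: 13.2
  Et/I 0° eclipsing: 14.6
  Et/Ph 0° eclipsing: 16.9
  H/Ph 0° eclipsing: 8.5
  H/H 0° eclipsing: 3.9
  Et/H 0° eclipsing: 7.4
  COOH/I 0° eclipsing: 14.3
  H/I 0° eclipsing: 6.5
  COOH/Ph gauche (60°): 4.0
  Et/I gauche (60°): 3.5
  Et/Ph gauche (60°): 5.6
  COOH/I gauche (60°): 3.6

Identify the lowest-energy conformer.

A (staggered): Et(0°)/I(300°) gauche 3.5; COOH(120°)/Ph(180°) gauche 4.0 → 7.5 kJ/mol.
B (staggered): Et(0°)/Ph(300°) gauche 5.6; Et(0°)/I(60°) gauche 3.5; COOH(120°)/I(60°) gauche 3.6 → 12.7 kJ/mol.
C (staggered): Et(0°)/Ph(60°) gauche 5.6; COOH(120°)/Ph(60°) gauche 4.0; COOH(120°)/I(180°) gauche 3.6 → 13.2 kJ/mol.
D (eclipsed): Et(0°)/H(0°) eclipsed 7.4; COOH(120°)/Ph(120°) eclipsed 13.2; H(240°)/I(240°) eclipsed 6.5 → 27.1 kJ/mol.
A has the lowest total (7.5 kJ/mol).

A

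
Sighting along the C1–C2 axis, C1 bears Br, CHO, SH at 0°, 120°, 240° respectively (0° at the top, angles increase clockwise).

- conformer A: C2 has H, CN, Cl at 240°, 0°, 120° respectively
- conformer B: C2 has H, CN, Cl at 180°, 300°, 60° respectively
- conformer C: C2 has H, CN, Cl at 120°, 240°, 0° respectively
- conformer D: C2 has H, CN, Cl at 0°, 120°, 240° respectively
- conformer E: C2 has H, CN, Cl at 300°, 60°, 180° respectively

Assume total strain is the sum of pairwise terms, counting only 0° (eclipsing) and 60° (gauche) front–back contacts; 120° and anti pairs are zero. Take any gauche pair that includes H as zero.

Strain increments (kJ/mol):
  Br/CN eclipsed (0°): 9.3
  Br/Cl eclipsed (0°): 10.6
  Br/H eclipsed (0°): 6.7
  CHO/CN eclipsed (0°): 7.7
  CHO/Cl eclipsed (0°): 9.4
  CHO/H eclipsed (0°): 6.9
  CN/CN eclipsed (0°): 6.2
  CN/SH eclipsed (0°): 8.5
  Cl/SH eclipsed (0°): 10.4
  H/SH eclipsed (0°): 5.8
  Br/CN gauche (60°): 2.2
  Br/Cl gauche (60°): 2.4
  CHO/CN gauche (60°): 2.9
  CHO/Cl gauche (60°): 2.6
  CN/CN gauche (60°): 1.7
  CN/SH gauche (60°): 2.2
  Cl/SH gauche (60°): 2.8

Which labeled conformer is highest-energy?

C

A is eclipsed. Br at 0° is eclipsed with CN at 0° (9.3); CHO at 120° is eclipsed with Cl at 120° (9.4); SH at 240° is eclipsed with H at 240° (5.8). Total 24.5 kJ/mol.
B is staggered. Br at 0° is gauche with CN at 300° (2.2); Br at 0° is gauche with Cl at 60° (2.4); CHO at 120° is gauche with Cl at 60° (2.6); SH at 240° is gauche with CN at 300° (2.2). Total 9.4 kJ/mol.
C is eclipsed. Br at 0° is eclipsed with Cl at 0° (10.6); CHO at 120° is eclipsed with H at 120° (6.9); SH at 240° is eclipsed with CN at 240° (8.5). Total 26.0 kJ/mol.
D is eclipsed. Br at 0° is eclipsed with H at 0° (6.7); CHO at 120° is eclipsed with CN at 120° (7.7); SH at 240° is eclipsed with Cl at 240° (10.4). Total 24.8 kJ/mol.
E is staggered. Br at 0° is gauche with CN at 60° (2.2); CHO at 120° is gauche with CN at 60° (2.9); CHO at 120° is gauche with Cl at 180° (2.6); SH at 240° is gauche with Cl at 180° (2.8). Total 10.5 kJ/mol.
C has the highest total (26.0 kJ/mol).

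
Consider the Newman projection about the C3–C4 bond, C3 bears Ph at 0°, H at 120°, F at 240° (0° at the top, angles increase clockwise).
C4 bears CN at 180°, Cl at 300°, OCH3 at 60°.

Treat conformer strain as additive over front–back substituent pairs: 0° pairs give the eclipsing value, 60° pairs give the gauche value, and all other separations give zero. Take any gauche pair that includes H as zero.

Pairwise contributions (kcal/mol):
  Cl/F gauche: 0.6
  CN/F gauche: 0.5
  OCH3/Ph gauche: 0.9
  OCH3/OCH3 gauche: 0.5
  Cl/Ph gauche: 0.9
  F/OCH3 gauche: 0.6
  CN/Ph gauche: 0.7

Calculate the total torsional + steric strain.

2.9 kcal/mol

This conformer (staggered): Ph(0°)/Cl(300°) gauche 0.9; Ph(0°)/OCH3(60°) gauche 0.9; F(240°)/CN(180°) gauche 0.5; F(240°)/Cl(300°) gauche 0.6 → 2.9 kcal/mol.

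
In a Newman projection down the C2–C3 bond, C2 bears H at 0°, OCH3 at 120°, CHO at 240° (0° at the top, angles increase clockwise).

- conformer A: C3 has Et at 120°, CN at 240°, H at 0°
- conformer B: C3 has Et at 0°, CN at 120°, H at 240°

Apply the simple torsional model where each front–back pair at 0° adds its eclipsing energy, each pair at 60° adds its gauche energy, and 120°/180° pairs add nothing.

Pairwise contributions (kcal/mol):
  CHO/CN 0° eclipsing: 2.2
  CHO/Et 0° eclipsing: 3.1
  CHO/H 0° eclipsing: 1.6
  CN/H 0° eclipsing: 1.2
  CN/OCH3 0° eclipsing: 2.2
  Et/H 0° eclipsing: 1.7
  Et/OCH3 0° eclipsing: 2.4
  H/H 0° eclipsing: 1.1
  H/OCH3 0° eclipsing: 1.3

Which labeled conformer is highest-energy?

A (eclipsed): H(0°)/H(0°) eclipsed 1.1; OCH3(120°)/Et(120°) eclipsed 2.4; CHO(240°)/CN(240°) eclipsed 2.2 → 5.7 kcal/mol.
B (eclipsed): H(0°)/Et(0°) eclipsed 1.7; OCH3(120°)/CN(120°) eclipsed 2.2; CHO(240°)/H(240°) eclipsed 1.6 → 5.5 kcal/mol.
A has the highest total (5.7 kcal/mol).

A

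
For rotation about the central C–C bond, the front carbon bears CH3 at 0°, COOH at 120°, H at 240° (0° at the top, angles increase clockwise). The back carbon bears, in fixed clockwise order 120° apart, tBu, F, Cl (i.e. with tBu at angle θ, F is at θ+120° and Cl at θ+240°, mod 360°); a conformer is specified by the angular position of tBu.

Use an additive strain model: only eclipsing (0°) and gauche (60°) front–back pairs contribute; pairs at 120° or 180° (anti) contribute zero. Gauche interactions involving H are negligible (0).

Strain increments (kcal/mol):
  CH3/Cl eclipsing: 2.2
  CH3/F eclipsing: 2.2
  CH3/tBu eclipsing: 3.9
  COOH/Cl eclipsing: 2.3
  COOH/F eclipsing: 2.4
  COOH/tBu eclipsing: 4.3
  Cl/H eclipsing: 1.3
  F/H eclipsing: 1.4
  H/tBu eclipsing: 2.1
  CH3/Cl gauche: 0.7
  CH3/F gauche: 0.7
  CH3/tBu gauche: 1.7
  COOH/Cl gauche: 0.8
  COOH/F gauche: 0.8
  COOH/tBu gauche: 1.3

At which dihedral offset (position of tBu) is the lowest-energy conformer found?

tBu at 0° (eclipsed): CH3(0°)/tBu(0°) eclipsed 3.9; COOH(120°)/F(120°) eclipsed 2.4; H(240°)/Cl(240°) eclipsed 1.3 → 7.6 kcal/mol.
tBu at 60° (staggered): CH3(0°)/tBu(60°) gauche 1.7; CH3(0°)/Cl(300°) gauche 0.7; COOH(120°)/tBu(60°) gauche 1.3; COOH(120°)/F(180°) gauche 0.8 → 4.5 kcal/mol.
tBu at 120° (eclipsed): CH3(0°)/Cl(0°) eclipsed 2.2; COOH(120°)/tBu(120°) eclipsed 4.3; H(240°)/F(240°) eclipsed 1.4 → 7.9 kcal/mol.
tBu at 180° (staggered): CH3(0°)/F(300°) gauche 0.7; CH3(0°)/Cl(60°) gauche 0.7; COOH(120°)/tBu(180°) gauche 1.3; COOH(120°)/Cl(60°) gauche 0.8 → 3.5 kcal/mol.
tBu at 240° (eclipsed): CH3(0°)/F(0°) eclipsed 2.2; COOH(120°)/Cl(120°) eclipsed 2.3; H(240°)/tBu(240°) eclipsed 2.1 → 6.6 kcal/mol.
tBu at 300° (staggered): CH3(0°)/tBu(300°) gauche 1.7; CH3(0°)/F(60°) gauche 0.7; COOH(120°)/F(60°) gauche 0.8; COOH(120°)/Cl(180°) gauche 0.8 → 4.0 kcal/mol.
The minimum (3.5 kcal/mol) occurs with tBu at 180°.

180°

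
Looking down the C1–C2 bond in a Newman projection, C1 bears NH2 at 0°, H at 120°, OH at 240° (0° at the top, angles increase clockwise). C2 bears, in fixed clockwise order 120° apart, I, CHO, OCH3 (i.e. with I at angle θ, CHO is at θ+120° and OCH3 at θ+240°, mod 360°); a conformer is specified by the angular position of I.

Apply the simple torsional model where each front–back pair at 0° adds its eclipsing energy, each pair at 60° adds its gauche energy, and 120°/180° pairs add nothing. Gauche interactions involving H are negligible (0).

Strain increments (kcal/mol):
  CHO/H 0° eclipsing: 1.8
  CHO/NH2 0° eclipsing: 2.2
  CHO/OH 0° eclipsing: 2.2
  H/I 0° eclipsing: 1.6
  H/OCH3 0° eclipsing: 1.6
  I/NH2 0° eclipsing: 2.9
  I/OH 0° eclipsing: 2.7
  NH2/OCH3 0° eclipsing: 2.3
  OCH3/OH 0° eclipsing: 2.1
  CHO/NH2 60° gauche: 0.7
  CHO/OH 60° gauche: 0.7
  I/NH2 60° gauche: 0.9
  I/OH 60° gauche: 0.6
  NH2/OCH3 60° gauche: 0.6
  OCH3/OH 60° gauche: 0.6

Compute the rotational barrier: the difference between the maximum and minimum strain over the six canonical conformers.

4.2 kcal/mol

I at 0° is eclipsed. NH2 at 0° is eclipsed with I at 0° (2.9); H at 120° is eclipsed with CHO at 120° (1.8); OH at 240° is eclipsed with OCH3 at 240° (2.1). Total 6.8 kcal/mol.
I at 60° is staggered. NH2 at 0° is gauche with I at 60° (0.9); NH2 at 0° is gauche with OCH3 at 300° (0.6); OH at 240° is gauche with CHO at 180° (0.7); OH at 240° is gauche with OCH3 at 300° (0.6). Total 2.8 kcal/mol.
I at 120° is eclipsed. NH2 at 0° is eclipsed with OCH3 at 0° (2.3); H at 120° is eclipsed with I at 120° (1.6); OH at 240° is eclipsed with CHO at 240° (2.2). Total 6.1 kcal/mol.
I at 180° is staggered. NH2 at 0° is gauche with CHO at 300° (0.7); NH2 at 0° is gauche with OCH3 at 60° (0.6); OH at 240° is gauche with I at 180° (0.6); OH at 240° is gauche with CHO at 300° (0.7). Total 2.6 kcal/mol.
I at 240° is eclipsed. NH2 at 0° is eclipsed with CHO at 0° (2.2); H at 120° is eclipsed with OCH3 at 120° (1.6); OH at 240° is eclipsed with I at 240° (2.7). Total 6.5 kcal/mol.
I at 300° is staggered. NH2 at 0° is gauche with I at 300° (0.9); NH2 at 0° is gauche with CHO at 60° (0.7); OH at 240° is gauche with I at 300° (0.6); OH at 240° is gauche with OCH3 at 180° (0.6). Total 2.8 kcal/mol.
Max at 0° (6.8 kcal/mol), min at 180° (2.6 kcal/mol); barrier = 4.2 kcal/mol.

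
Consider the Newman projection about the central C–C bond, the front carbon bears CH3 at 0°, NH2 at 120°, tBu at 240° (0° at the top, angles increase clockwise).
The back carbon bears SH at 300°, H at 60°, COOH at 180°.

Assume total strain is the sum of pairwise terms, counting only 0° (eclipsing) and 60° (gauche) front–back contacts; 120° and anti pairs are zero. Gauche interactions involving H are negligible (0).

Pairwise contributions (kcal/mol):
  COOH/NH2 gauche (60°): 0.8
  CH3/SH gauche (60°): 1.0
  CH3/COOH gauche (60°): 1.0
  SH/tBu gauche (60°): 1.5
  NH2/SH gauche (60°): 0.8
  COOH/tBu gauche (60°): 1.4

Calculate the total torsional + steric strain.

This conformer (staggered): CH3–SH gauche, NH2–COOH gauche, tBu–SH gauche, tBu–COOH gauche; 1.0 + 0.8 + 1.5 + 1.4 = 4.7 kcal/mol.

4.7 kcal/mol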